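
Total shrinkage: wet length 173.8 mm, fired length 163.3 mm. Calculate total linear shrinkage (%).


TS = (173.8 - 163.3) / 173.8 * 100 = 6.04%

6.04


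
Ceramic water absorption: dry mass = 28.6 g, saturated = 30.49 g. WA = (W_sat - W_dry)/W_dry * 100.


WA = (30.49 - 28.6) / 28.6 * 100 = 6.61%

6.61


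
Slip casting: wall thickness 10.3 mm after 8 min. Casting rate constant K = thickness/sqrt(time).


K = 10.3 / sqrt(8) = 10.3 / 2.8284 = 3.642 mm/min^0.5

3.642


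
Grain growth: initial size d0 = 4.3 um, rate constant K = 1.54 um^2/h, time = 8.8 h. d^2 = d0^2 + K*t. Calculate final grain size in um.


d^2 = 4.3^2 + 1.54*8.8 = 32.042
d = sqrt(32.042) = 5.66 um

5.66


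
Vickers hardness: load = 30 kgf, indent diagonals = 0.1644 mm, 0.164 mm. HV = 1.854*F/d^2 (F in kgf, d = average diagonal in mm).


d_avg = (0.1644+0.164)/2 = 0.1642 mm
HV = 1.854*30/0.1642^2 = 2063

2063


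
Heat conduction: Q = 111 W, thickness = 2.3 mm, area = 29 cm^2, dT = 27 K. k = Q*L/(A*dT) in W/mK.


k = 111*2.3/1000/(29/10000*27) = 3.26 W/mK

3.26


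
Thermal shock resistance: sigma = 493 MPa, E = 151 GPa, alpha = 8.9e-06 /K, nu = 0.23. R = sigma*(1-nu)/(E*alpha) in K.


R = 493*(1-0.23)/(151*1000*8.9e-06) = 282 K

282


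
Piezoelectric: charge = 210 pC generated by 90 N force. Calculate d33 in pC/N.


d33 = 210 / 90 = 2.3 pC/N

2.3


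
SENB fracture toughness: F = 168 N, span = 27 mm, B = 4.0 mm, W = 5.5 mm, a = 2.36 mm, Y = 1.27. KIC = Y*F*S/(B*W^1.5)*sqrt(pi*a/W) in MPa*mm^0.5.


KIC = 1.27*168*27/(4.0*5.5^1.5)*sqrt(pi*2.36/5.5) = 129.64

129.64


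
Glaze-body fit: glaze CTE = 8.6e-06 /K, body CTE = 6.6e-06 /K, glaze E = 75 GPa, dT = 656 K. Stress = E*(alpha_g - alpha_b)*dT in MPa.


Stress = 75*1000*(8.6e-06 - 6.6e-06)*656 = 98.4 MPa

98.4


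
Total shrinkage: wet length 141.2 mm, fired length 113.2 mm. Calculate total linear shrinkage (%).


TS = (141.2 - 113.2) / 141.2 * 100 = 19.83%

19.83


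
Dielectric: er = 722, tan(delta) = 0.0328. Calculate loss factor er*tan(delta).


Loss = 722 * 0.0328 = 23.682

23.682


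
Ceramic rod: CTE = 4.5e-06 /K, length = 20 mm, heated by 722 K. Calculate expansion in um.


dL = 4.5e-06 * 20 * 722 * 1000 = 64.98 um

64.98


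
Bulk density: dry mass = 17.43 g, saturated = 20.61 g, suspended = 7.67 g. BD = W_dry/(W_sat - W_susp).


BD = 17.43 / (20.61 - 7.67) = 17.43 / 12.94 = 1.347 g/cm^3

1.347


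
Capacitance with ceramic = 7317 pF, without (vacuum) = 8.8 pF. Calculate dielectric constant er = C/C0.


er = 7317 / 8.8 = 831.48

831.48


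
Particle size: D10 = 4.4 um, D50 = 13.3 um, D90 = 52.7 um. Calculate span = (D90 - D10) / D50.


Span = (52.7 - 4.4) / 13.3 = 48.3 / 13.3 = 3.632

3.632


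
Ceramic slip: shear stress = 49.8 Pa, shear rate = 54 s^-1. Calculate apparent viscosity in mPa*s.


eta = tau/gamma * 1000 = 49.8/54 * 1000 = 922.2 mPa*s

922.2


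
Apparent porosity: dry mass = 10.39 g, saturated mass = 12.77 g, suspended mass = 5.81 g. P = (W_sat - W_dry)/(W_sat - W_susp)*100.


P = (12.77 - 10.39) / (12.77 - 5.81) * 100 = 2.38 / 6.96 * 100 = 34.2%

34.2


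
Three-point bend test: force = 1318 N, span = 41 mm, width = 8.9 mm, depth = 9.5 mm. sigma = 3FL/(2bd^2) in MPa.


sigma = 3*1318*41/(2*8.9*9.5^2) = 100.9 MPa

100.9


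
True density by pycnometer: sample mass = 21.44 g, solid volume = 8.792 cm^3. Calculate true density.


TD = 21.44 / 8.792 = 2.439 g/cm^3

2.439


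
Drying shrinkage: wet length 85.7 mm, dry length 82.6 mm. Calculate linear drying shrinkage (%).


DS = (85.7 - 82.6) / 85.7 * 100 = 3.62%

3.62


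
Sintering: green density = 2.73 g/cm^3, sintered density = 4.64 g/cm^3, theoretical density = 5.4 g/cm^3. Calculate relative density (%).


Relative = 4.64 / 5.4 * 100 = 85.9%

85.9


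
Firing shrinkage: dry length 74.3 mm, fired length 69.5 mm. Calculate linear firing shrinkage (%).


FS = (74.3 - 69.5) / 74.3 * 100 = 6.46%

6.46


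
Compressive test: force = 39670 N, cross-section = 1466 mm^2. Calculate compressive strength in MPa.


CS = 39670 / 1466 = 27.1 MPa

27.1


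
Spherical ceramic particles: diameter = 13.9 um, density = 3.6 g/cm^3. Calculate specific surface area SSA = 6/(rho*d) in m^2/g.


SSA = 6 / (3.6 * 13.9) = 0.12 m^2/g

0.12


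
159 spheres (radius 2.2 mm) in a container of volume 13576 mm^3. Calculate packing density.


V_sphere = 4/3*pi*2.2^3 = 44.6022 mm^3
Total V = 159*44.6022 = 7091.7498 mm^3
PD = 7091.7498 / 13576 = 0.522

0.522


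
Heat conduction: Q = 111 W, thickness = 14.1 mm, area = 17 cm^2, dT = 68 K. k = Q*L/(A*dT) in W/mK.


k = 111*14.1/1000/(17/10000*68) = 13.54 W/mK

13.54


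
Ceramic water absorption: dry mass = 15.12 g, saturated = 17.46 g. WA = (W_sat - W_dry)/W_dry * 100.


WA = (17.46 - 15.12) / 15.12 * 100 = 15.48%

15.48


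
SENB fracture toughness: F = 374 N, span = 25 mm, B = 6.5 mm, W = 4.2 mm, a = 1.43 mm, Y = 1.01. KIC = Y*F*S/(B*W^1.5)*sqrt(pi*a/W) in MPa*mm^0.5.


KIC = 1.01*374*25/(6.5*4.2^1.5)*sqrt(pi*1.43/4.2) = 174.57

174.57


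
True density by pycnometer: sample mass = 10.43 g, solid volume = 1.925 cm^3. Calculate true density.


TD = 10.43 / 1.925 = 5.418 g/cm^3

5.418


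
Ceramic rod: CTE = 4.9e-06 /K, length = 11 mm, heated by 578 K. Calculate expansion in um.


dL = 4.9e-06 * 11 * 578 * 1000 = 31.154 um

31.154


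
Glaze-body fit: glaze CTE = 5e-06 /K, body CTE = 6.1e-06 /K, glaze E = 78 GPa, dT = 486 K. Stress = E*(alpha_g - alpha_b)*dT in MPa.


Stress = 78*1000*(5e-06 - 6.1e-06)*486 = -41.7 MPa

-41.7


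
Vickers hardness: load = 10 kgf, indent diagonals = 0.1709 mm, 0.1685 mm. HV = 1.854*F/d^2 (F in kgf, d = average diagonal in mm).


d_avg = (0.1709+0.1685)/2 = 0.1697 mm
HV = 1.854*10/0.1697^2 = 644

644


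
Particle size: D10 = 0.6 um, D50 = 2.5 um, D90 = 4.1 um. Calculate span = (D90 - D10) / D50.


Span = (4.1 - 0.6) / 2.5 = 3.5 / 2.5 = 1.4

1.4


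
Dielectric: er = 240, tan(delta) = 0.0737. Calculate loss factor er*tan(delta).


Loss = 240 * 0.0737 = 17.688

17.688


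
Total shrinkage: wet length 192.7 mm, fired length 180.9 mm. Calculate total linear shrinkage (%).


TS = (192.7 - 180.9) / 192.7 * 100 = 6.12%

6.12


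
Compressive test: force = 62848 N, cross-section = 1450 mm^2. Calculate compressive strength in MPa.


CS = 62848 / 1450 = 43.3 MPa

43.3


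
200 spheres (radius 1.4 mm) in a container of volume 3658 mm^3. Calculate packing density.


V_sphere = 4/3*pi*1.4^3 = 11.494 mm^3
Total V = 200*11.494 = 2298.8 mm^3
PD = 2298.8 / 3658 = 0.628

0.628


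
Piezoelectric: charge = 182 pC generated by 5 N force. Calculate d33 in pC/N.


d33 = 182 / 5 = 36.4 pC/N

36.4


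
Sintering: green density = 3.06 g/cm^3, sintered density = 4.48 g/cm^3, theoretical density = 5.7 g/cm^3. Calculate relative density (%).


Relative = 4.48 / 5.7 * 100 = 78.6%

78.6


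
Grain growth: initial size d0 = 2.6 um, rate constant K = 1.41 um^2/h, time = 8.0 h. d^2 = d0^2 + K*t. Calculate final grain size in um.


d^2 = 2.6^2 + 1.41*8.0 = 18.04
d = sqrt(18.04) = 4.25 um

4.25


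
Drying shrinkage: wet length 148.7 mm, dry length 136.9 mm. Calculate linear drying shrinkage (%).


DS = (148.7 - 136.9) / 148.7 * 100 = 7.94%

7.94


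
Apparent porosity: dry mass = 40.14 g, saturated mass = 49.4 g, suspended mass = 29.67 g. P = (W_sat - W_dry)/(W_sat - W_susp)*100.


P = (49.4 - 40.14) / (49.4 - 29.67) * 100 = 9.26 / 19.73 * 100 = 46.9%

46.9


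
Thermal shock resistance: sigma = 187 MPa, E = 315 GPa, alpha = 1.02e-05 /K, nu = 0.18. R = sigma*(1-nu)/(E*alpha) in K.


R = 187*(1-0.18)/(315*1000*1.02e-05) = 48 K

48


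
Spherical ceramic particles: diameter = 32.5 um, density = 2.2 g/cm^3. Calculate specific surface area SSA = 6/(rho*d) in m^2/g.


SSA = 6 / (2.2 * 32.5) = 0.084 m^2/g

0.084


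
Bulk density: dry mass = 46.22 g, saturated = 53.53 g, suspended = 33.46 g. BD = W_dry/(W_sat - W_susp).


BD = 46.22 / (53.53 - 33.46) = 46.22 / 20.07 = 2.303 g/cm^3

2.303


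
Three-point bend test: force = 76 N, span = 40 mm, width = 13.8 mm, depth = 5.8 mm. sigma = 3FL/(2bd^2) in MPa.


sigma = 3*76*40/(2*13.8*5.8^2) = 9.8 MPa

9.8


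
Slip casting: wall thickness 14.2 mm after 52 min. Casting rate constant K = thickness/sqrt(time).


K = 14.2 / sqrt(52) = 14.2 / 7.2111 = 1.969 mm/min^0.5

1.969


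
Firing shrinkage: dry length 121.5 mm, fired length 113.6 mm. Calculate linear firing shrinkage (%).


FS = (121.5 - 113.6) / 121.5 * 100 = 6.5%

6.5


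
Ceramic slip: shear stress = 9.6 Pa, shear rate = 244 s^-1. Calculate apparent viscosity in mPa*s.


eta = tau/gamma * 1000 = 9.6/244 * 1000 = 39.3 mPa*s

39.3


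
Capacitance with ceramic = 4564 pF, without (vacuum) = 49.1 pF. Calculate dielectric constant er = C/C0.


er = 4564 / 49.1 = 92.95

92.95


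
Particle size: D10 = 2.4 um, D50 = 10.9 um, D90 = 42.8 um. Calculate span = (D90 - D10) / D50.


Span = (42.8 - 2.4) / 10.9 = 40.4 / 10.9 = 3.706

3.706


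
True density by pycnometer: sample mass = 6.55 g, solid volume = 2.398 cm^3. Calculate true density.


TD = 6.55 / 2.398 = 2.731 g/cm^3

2.731


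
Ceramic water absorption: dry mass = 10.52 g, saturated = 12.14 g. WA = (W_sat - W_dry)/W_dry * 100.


WA = (12.14 - 10.52) / 10.52 * 100 = 15.4%

15.4


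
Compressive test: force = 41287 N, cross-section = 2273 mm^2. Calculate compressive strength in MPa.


CS = 41287 / 2273 = 18.2 MPa

18.2


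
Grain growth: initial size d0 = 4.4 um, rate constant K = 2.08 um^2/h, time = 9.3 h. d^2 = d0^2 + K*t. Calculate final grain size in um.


d^2 = 4.4^2 + 2.08*9.3 = 38.704
d = sqrt(38.704) = 6.22 um

6.22


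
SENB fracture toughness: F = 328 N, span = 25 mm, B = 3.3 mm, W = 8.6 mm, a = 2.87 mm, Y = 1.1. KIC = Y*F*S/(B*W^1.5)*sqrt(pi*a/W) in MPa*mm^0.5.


KIC = 1.1*328*25/(3.3*8.6^1.5)*sqrt(pi*2.87/8.6) = 110.97

110.97


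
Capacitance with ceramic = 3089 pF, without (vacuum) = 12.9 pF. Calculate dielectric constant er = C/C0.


er = 3089 / 12.9 = 239.46

239.46


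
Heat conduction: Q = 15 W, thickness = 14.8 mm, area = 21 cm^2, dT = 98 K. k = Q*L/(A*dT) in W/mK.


k = 15*14.8/1000/(21/10000*98) = 1.08 W/mK

1.08


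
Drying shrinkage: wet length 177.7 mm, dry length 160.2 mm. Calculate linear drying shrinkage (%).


DS = (177.7 - 160.2) / 177.7 * 100 = 9.85%

9.85


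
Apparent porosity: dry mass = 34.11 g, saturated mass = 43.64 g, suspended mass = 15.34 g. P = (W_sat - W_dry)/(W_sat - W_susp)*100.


P = (43.64 - 34.11) / (43.64 - 15.34) * 100 = 9.53 / 28.3 * 100 = 33.7%

33.7


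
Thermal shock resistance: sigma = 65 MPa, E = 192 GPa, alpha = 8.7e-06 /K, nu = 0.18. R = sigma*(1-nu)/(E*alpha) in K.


R = 65*(1-0.18)/(192*1000*8.7e-06) = 32 K

32


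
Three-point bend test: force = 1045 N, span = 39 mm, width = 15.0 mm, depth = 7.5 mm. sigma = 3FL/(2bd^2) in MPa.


sigma = 3*1045*39/(2*15.0*7.5^2) = 72.5 MPa

72.5


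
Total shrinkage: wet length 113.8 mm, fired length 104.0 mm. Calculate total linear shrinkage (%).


TS = (113.8 - 104.0) / 113.8 * 100 = 8.61%

8.61


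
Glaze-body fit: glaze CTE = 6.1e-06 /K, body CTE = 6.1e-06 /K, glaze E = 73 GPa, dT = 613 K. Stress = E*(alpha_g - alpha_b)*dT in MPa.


Stress = 73*1000*(6.1e-06 - 6.1e-06)*613 = 0.0 MPa

0.0


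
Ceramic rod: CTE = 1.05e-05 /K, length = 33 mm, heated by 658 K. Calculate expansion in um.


dL = 1.05e-05 * 33 * 658 * 1000 = 227.997 um

227.997


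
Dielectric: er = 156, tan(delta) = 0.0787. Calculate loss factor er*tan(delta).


Loss = 156 * 0.0787 = 12.277

12.277


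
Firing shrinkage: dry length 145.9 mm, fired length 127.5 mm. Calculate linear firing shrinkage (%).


FS = (145.9 - 127.5) / 145.9 * 100 = 12.61%

12.61


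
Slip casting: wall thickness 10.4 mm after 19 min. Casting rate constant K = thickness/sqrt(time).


K = 10.4 / sqrt(19) = 10.4 / 4.3589 = 2.386 mm/min^0.5

2.386


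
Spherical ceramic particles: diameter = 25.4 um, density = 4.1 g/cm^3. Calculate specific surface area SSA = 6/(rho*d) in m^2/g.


SSA = 6 / (4.1 * 25.4) = 0.058 m^2/g

0.058


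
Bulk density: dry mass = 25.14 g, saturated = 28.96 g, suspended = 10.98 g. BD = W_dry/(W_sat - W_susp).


BD = 25.14 / (28.96 - 10.98) = 25.14 / 17.98 = 1.398 g/cm^3

1.398


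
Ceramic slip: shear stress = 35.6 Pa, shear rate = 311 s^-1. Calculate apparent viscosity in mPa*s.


eta = tau/gamma * 1000 = 35.6/311 * 1000 = 114.5 mPa*s

114.5


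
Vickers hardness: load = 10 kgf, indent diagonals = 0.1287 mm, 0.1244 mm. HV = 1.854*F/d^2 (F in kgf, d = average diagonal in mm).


d_avg = (0.1287+0.1244)/2 = 0.12655 mm
HV = 1.854*10/0.12655^2 = 1158

1158


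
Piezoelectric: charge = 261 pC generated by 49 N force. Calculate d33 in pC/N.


d33 = 261 / 49 = 5.3 pC/N

5.3


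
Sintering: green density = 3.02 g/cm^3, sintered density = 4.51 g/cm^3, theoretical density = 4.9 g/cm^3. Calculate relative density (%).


Relative = 4.51 / 4.9 * 100 = 92.0%

92.0


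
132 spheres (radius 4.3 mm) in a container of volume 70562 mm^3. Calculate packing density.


V_sphere = 4/3*pi*4.3^3 = 333.0381 mm^3
Total V = 132*333.0381 = 43961.0292 mm^3
PD = 43961.0292 / 70562 = 0.623

0.623


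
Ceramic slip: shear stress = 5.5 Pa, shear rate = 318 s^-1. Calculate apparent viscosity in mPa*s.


eta = tau/gamma * 1000 = 5.5/318 * 1000 = 17.3 mPa*s

17.3


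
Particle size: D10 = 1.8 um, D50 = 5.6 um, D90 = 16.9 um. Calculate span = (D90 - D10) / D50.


Span = (16.9 - 1.8) / 5.6 = 15.1 / 5.6 = 2.696

2.696


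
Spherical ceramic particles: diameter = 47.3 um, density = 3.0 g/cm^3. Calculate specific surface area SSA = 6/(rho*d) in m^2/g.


SSA = 6 / (3.0 * 47.3) = 0.042 m^2/g

0.042


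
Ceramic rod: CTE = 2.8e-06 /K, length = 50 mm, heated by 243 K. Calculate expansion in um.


dL = 2.8e-06 * 50 * 243 * 1000 = 34.02 um

34.02


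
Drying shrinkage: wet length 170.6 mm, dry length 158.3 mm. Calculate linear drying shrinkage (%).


DS = (170.6 - 158.3) / 170.6 * 100 = 7.21%

7.21


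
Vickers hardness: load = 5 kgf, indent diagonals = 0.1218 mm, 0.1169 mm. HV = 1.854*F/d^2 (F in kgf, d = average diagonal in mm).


d_avg = (0.1218+0.1169)/2 = 0.11935 mm
HV = 1.854*5/0.11935^2 = 651

651


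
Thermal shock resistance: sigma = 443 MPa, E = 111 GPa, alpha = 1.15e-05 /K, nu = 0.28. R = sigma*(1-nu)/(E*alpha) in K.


R = 443*(1-0.28)/(111*1000*1.15e-05) = 250 K

250


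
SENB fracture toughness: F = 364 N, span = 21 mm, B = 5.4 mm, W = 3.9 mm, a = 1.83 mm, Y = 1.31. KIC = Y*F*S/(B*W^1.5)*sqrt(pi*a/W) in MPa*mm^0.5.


KIC = 1.31*364*21/(5.4*3.9^1.5)*sqrt(pi*1.83/3.9) = 292.33

292.33


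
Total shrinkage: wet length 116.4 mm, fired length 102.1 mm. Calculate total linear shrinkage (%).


TS = (116.4 - 102.1) / 116.4 * 100 = 12.29%

12.29


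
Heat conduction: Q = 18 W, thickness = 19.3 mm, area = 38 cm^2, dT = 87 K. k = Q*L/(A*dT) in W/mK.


k = 18*19.3/1000/(38/10000*87) = 1.05 W/mK

1.05


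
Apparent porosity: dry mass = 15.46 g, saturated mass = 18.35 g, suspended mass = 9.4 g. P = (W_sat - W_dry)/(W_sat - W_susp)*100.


P = (18.35 - 15.46) / (18.35 - 9.4) * 100 = 2.89 / 8.95 * 100 = 32.3%

32.3


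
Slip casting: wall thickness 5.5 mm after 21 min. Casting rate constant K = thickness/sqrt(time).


K = 5.5 / sqrt(21) = 5.5 / 4.5826 = 1.2 mm/min^0.5

1.2


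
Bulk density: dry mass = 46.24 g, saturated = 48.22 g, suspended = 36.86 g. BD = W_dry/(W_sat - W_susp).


BD = 46.24 / (48.22 - 36.86) = 46.24 / 11.36 = 4.07 g/cm^3

4.07


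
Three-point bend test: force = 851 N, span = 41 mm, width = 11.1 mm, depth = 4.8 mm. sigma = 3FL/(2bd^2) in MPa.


sigma = 3*851*41/(2*11.1*4.8^2) = 204.6 MPa

204.6


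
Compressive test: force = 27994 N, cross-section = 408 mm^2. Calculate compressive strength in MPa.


CS = 27994 / 408 = 68.6 MPa

68.6


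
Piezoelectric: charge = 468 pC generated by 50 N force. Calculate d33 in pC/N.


d33 = 468 / 50 = 9.4 pC/N

9.4


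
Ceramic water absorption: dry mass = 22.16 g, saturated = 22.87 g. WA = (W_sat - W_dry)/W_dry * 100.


WA = (22.87 - 22.16) / 22.16 * 100 = 3.2%

3.2


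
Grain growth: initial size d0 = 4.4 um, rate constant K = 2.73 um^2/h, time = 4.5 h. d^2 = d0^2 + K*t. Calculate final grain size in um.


d^2 = 4.4^2 + 2.73*4.5 = 31.645
d = sqrt(31.645) = 5.63 um

5.63


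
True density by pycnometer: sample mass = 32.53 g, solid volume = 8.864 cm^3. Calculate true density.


TD = 32.53 / 8.864 = 3.67 g/cm^3

3.67


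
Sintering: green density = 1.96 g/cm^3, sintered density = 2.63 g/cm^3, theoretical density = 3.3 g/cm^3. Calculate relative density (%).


Relative = 2.63 / 3.3 * 100 = 79.7%

79.7


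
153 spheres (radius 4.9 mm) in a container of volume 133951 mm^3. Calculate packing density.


V_sphere = 4/3*pi*4.9^3 = 492.807 mm^3
Total V = 153*492.807 = 75399.471 mm^3
PD = 75399.471 / 133951 = 0.563

0.563


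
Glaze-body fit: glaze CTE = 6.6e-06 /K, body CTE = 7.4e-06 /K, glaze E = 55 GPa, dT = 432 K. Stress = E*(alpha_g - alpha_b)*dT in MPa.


Stress = 55*1000*(6.6e-06 - 7.4e-06)*432 = -19.0 MPa

-19.0


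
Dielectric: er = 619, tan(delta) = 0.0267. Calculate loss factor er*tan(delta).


Loss = 619 * 0.0267 = 16.527

16.527


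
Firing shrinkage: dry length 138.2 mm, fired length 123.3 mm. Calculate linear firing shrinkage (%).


FS = (138.2 - 123.3) / 138.2 * 100 = 10.78%

10.78


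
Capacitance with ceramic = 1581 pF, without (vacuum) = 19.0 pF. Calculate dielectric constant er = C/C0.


er = 1581 / 19.0 = 83.21

83.21


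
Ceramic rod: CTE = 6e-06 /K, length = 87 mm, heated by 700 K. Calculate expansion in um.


dL = 6e-06 * 87 * 700 * 1000 = 365.4 um

365.4


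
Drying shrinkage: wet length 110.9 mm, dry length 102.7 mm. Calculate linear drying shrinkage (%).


DS = (110.9 - 102.7) / 110.9 * 100 = 7.39%

7.39


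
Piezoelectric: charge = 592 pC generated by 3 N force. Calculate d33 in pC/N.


d33 = 592 / 3 = 197.3 pC/N

197.3


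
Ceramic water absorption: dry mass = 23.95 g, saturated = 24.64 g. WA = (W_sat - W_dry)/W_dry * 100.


WA = (24.64 - 23.95) / 23.95 * 100 = 2.88%

2.88


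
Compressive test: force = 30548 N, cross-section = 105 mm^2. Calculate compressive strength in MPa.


CS = 30548 / 105 = 290.9 MPa

290.9


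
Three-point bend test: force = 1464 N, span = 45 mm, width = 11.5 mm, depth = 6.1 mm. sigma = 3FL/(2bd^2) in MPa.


sigma = 3*1464*45/(2*11.5*6.1^2) = 230.9 MPa

230.9


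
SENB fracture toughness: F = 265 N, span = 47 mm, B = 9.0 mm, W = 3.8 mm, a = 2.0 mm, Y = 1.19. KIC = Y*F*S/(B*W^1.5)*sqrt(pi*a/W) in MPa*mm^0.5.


KIC = 1.19*265*47/(9.0*3.8^1.5)*sqrt(pi*2.0/3.8) = 285.87

285.87


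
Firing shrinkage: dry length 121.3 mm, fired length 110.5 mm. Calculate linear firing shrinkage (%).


FS = (121.3 - 110.5) / 121.3 * 100 = 8.9%

8.9


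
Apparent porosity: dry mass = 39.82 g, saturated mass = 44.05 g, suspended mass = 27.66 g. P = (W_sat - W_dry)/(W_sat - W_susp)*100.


P = (44.05 - 39.82) / (44.05 - 27.66) * 100 = 4.23 / 16.39 * 100 = 25.8%

25.8


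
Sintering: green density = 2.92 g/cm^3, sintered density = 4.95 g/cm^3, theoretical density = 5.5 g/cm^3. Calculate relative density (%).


Relative = 4.95 / 5.5 * 100 = 90.0%

90.0


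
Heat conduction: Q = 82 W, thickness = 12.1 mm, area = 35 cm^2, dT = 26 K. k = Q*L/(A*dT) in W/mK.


k = 82*12.1/1000/(35/10000*26) = 10.9 W/mK

10.9


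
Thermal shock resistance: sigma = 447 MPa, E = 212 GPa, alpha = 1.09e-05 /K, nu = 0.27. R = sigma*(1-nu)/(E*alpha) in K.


R = 447*(1-0.27)/(212*1000*1.09e-05) = 141 K

141


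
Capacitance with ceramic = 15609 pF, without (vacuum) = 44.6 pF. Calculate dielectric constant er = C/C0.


er = 15609 / 44.6 = 349.98

349.98


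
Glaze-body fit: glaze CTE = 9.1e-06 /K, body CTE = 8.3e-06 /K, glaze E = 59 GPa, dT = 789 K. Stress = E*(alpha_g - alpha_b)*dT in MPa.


Stress = 59*1000*(9.1e-06 - 8.3e-06)*789 = 37.2 MPa

37.2


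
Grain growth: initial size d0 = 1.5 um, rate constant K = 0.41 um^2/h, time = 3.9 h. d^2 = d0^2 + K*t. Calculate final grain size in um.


d^2 = 1.5^2 + 0.41*3.9 = 3.849
d = sqrt(3.849) = 1.96 um

1.96


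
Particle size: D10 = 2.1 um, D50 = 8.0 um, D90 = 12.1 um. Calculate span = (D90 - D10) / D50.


Span = (12.1 - 2.1) / 8.0 = 10.0 / 8.0 = 1.25

1.25


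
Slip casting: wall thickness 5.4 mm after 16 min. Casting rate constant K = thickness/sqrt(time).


K = 5.4 / sqrt(16) = 5.4 / 4.0 = 1.35 mm/min^0.5

1.35


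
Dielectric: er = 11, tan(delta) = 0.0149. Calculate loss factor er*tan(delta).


Loss = 11 * 0.0149 = 0.164

0.164


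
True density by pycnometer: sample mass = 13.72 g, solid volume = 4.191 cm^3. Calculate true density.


TD = 13.72 / 4.191 = 3.274 g/cm^3

3.274


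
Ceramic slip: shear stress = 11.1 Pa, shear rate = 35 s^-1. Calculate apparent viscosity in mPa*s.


eta = tau/gamma * 1000 = 11.1/35 * 1000 = 317.1 mPa*s

317.1


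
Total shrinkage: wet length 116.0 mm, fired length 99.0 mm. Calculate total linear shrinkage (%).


TS = (116.0 - 99.0) / 116.0 * 100 = 14.66%

14.66


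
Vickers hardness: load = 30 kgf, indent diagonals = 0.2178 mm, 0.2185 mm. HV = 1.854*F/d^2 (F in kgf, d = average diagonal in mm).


d_avg = (0.2178+0.2185)/2 = 0.21815 mm
HV = 1.854*30/0.21815^2 = 1169

1169


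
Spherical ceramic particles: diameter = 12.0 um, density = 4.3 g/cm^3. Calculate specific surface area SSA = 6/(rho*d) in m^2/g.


SSA = 6 / (4.3 * 12.0) = 0.116 m^2/g

0.116


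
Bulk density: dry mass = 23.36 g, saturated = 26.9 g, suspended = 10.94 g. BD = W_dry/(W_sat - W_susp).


BD = 23.36 / (26.9 - 10.94) = 23.36 / 15.96 = 1.464 g/cm^3

1.464


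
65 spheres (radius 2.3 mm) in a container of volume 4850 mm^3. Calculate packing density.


V_sphere = 4/3*pi*2.3^3 = 50.965 mm^3
Total V = 65*50.965 = 3312.725 mm^3
PD = 3312.725 / 4850 = 0.683

0.683


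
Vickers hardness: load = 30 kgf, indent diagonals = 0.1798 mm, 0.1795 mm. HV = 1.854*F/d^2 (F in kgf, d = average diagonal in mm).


d_avg = (0.1798+0.1795)/2 = 0.17965 mm
HV = 1.854*30/0.17965^2 = 1723

1723


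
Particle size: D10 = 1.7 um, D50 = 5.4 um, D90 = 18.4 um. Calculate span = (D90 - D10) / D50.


Span = (18.4 - 1.7) / 5.4 = 16.7 / 5.4 = 3.093

3.093


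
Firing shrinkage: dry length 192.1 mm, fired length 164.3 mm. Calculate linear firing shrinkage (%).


FS = (192.1 - 164.3) / 192.1 * 100 = 14.47%

14.47


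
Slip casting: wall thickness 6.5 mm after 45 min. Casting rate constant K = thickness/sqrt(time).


K = 6.5 / sqrt(45) = 6.5 / 6.7082 = 0.969 mm/min^0.5

0.969


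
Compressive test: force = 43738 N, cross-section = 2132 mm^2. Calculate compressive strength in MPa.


CS = 43738 / 2132 = 20.5 MPa

20.5


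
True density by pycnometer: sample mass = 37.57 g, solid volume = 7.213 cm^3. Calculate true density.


TD = 37.57 / 7.213 = 5.209 g/cm^3

5.209


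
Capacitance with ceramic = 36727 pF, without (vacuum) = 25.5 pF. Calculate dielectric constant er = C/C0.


er = 36727 / 25.5 = 1440.27

1440.27


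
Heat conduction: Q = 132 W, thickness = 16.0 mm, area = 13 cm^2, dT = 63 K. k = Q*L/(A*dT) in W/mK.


k = 132*16.0/1000/(13/10000*63) = 25.79 W/mK

25.79


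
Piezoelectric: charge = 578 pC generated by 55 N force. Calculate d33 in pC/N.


d33 = 578 / 55 = 10.5 pC/N

10.5


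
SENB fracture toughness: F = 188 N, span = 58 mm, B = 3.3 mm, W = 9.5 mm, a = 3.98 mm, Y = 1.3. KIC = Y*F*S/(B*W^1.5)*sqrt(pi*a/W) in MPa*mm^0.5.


KIC = 1.3*188*58/(3.3*9.5^1.5)*sqrt(pi*3.98/9.5) = 168.3

168.3


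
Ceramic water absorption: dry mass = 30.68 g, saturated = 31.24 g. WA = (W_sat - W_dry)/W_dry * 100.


WA = (31.24 - 30.68) / 30.68 * 100 = 1.83%

1.83


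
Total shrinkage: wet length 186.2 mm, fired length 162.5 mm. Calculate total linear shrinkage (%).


TS = (186.2 - 162.5) / 186.2 * 100 = 12.73%

12.73


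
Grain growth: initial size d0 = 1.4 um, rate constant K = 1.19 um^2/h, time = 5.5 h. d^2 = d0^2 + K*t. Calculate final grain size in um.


d^2 = 1.4^2 + 1.19*5.5 = 8.505
d = sqrt(8.505) = 2.92 um

2.92


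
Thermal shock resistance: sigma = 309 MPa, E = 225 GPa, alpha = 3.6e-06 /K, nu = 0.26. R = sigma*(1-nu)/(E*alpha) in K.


R = 309*(1-0.26)/(225*1000*3.6e-06) = 282 K

282


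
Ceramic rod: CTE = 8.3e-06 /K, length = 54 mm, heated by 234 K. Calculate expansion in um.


dL = 8.3e-06 * 54 * 234 * 1000 = 104.879 um

104.879


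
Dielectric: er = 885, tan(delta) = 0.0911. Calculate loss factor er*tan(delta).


Loss = 885 * 0.0911 = 80.624

80.624


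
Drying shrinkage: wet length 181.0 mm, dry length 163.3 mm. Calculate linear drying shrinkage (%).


DS = (181.0 - 163.3) / 181.0 * 100 = 9.78%

9.78


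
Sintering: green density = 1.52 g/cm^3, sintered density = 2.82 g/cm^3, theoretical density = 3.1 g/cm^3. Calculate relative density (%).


Relative = 2.82 / 3.1 * 100 = 91.0%

91.0


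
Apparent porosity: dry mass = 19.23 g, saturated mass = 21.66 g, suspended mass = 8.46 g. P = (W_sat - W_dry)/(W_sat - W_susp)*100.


P = (21.66 - 19.23) / (21.66 - 8.46) * 100 = 2.43 / 13.2 * 100 = 18.4%

18.4


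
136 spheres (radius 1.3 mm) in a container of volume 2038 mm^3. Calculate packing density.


V_sphere = 4/3*pi*1.3^3 = 9.2028 mm^3
Total V = 136*9.2028 = 1251.5808 mm^3
PD = 1251.5808 / 2038 = 0.614

0.614


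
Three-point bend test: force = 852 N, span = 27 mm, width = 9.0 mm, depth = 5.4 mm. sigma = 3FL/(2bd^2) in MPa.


sigma = 3*852*27/(2*9.0*5.4^2) = 131.5 MPa

131.5


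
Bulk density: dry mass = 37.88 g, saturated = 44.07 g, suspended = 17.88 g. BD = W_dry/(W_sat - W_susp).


BD = 37.88 / (44.07 - 17.88) = 37.88 / 26.19 = 1.446 g/cm^3

1.446


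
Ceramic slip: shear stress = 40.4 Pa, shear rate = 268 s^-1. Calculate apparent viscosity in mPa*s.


eta = tau/gamma * 1000 = 40.4/268 * 1000 = 150.7 mPa*s

150.7


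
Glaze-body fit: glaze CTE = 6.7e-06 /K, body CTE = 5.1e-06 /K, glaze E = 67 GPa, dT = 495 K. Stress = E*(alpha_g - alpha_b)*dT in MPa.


Stress = 67*1000*(6.7e-06 - 5.1e-06)*495 = 53.1 MPa

53.1


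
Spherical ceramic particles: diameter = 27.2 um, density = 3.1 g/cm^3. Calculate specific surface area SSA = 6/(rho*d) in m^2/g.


SSA = 6 / (3.1 * 27.2) = 0.071 m^2/g

0.071


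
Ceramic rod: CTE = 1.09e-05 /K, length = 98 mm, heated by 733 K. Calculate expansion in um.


dL = 1.09e-05 * 98 * 733 * 1000 = 782.991 um

782.991


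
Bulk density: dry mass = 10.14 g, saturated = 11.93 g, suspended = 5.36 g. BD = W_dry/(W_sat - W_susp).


BD = 10.14 / (11.93 - 5.36) = 10.14 / 6.57 = 1.543 g/cm^3

1.543


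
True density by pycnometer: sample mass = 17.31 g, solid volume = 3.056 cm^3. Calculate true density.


TD = 17.31 / 3.056 = 5.664 g/cm^3

5.664


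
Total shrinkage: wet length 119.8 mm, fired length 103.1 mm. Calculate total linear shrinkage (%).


TS = (119.8 - 103.1) / 119.8 * 100 = 13.94%

13.94


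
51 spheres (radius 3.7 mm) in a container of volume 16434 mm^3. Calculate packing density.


V_sphere = 4/3*pi*3.7^3 = 212.1748 mm^3
Total V = 51*212.1748 = 10820.9148 mm^3
PD = 10820.9148 / 16434 = 0.658

0.658


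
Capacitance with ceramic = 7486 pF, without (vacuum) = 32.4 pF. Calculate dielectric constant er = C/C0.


er = 7486 / 32.4 = 231.05

231.05


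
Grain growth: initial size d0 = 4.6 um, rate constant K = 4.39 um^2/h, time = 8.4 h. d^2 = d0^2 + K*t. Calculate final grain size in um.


d^2 = 4.6^2 + 4.39*8.4 = 58.036
d = sqrt(58.036) = 7.62 um

7.62


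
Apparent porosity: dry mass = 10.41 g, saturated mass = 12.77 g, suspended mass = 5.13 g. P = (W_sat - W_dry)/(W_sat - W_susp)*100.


P = (12.77 - 10.41) / (12.77 - 5.13) * 100 = 2.36 / 7.64 * 100 = 30.9%

30.9


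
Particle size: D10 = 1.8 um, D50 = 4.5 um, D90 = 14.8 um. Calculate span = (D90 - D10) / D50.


Span = (14.8 - 1.8) / 4.5 = 13.0 / 4.5 = 2.889

2.889


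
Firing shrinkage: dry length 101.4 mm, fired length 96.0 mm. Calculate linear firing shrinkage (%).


FS = (101.4 - 96.0) / 101.4 * 100 = 5.33%

5.33


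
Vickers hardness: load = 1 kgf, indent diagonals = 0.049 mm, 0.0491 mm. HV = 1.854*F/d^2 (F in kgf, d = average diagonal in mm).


d_avg = (0.049+0.0491)/2 = 0.04905 mm
HV = 1.854*1/0.04905^2 = 771

771


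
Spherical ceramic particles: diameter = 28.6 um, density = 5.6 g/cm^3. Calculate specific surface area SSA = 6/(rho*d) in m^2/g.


SSA = 6 / (5.6 * 28.6) = 0.037 m^2/g

0.037


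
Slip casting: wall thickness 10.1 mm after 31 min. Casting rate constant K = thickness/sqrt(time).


K = 10.1 / sqrt(31) = 10.1 / 5.5678 = 1.814 mm/min^0.5

1.814


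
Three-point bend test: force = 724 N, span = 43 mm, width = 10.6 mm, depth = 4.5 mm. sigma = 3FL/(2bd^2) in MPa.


sigma = 3*724*43/(2*10.6*4.5^2) = 217.6 MPa

217.6


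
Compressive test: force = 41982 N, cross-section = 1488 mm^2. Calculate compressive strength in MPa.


CS = 41982 / 1488 = 28.2 MPa

28.2


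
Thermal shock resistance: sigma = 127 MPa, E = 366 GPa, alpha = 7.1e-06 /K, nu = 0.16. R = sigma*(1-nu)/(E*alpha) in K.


R = 127*(1-0.16)/(366*1000*7.1e-06) = 41 K

41


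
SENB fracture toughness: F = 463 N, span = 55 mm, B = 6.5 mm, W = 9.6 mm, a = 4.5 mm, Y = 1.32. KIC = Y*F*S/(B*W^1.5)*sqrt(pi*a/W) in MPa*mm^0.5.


KIC = 1.32*463*55/(6.5*9.6^1.5)*sqrt(pi*4.5/9.6) = 210.98

210.98


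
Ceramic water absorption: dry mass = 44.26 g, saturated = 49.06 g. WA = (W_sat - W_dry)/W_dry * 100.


WA = (49.06 - 44.26) / 44.26 * 100 = 10.85%

10.85


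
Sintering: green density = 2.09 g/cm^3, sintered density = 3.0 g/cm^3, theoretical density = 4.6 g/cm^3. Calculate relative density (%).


Relative = 3.0 / 4.6 * 100 = 65.2%

65.2


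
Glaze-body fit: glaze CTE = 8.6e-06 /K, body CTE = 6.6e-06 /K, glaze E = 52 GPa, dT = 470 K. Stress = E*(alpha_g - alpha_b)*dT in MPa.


Stress = 52*1000*(8.6e-06 - 6.6e-06)*470 = 48.9 MPa

48.9


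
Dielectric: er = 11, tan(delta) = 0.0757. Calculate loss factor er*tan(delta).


Loss = 11 * 0.0757 = 0.833

0.833


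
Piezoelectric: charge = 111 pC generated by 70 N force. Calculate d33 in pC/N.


d33 = 111 / 70 = 1.6 pC/N

1.6


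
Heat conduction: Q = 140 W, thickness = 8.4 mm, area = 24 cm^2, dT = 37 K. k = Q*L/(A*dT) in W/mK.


k = 140*8.4/1000/(24/10000*37) = 13.24 W/mK

13.24


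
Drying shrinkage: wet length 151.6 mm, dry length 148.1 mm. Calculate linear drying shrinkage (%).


DS = (151.6 - 148.1) / 151.6 * 100 = 2.31%

2.31


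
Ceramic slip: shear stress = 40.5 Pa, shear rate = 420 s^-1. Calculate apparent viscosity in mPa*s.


eta = tau/gamma * 1000 = 40.5/420 * 1000 = 96.4 mPa*s

96.4


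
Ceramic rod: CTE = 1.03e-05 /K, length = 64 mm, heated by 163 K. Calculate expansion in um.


dL = 1.03e-05 * 64 * 163 * 1000 = 107.45 um

107.45


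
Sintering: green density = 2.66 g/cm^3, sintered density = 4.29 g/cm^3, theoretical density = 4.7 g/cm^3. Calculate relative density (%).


Relative = 4.29 / 4.7 * 100 = 91.3%

91.3


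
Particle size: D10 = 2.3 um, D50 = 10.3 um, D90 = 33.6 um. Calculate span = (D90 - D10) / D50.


Span = (33.6 - 2.3) / 10.3 = 31.3 / 10.3 = 3.039

3.039


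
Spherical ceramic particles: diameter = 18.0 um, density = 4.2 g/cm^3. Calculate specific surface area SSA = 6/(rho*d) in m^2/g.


SSA = 6 / (4.2 * 18.0) = 0.079 m^2/g

0.079


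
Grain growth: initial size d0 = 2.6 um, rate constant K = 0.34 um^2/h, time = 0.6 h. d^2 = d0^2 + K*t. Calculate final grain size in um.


d^2 = 2.6^2 + 0.34*0.6 = 6.964
d = sqrt(6.964) = 2.64 um

2.64


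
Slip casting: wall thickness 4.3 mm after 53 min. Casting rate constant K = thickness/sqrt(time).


K = 4.3 / sqrt(53) = 4.3 / 7.2801 = 0.591 mm/min^0.5

0.591


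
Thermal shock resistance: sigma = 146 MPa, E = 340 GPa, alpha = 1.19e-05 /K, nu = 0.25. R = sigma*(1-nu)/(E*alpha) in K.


R = 146*(1-0.25)/(340*1000*1.19e-05) = 27 K

27


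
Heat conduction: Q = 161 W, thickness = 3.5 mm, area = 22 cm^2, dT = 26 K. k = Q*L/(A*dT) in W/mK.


k = 161*3.5/1000/(22/10000*26) = 9.85 W/mK

9.85


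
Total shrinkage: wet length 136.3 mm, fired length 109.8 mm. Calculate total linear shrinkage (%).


TS = (136.3 - 109.8) / 136.3 * 100 = 19.44%

19.44


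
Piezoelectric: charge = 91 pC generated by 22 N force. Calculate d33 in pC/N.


d33 = 91 / 22 = 4.1 pC/N

4.1


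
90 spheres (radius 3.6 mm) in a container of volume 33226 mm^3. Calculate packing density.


V_sphere = 4/3*pi*3.6^3 = 195.4322 mm^3
Total V = 90*195.4322 = 17588.898 mm^3
PD = 17588.898 / 33226 = 0.529

0.529


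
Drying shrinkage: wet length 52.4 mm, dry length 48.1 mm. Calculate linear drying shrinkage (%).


DS = (52.4 - 48.1) / 52.4 * 100 = 8.21%

8.21


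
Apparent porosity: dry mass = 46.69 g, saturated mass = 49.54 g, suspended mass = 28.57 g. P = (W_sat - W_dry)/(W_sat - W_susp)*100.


P = (49.54 - 46.69) / (49.54 - 28.57) * 100 = 2.85 / 20.97 * 100 = 13.6%

13.6


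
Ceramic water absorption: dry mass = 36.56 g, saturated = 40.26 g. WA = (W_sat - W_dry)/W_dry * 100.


WA = (40.26 - 36.56) / 36.56 * 100 = 10.12%

10.12


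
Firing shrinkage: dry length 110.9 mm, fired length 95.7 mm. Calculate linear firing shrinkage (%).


FS = (110.9 - 95.7) / 110.9 * 100 = 13.71%

13.71


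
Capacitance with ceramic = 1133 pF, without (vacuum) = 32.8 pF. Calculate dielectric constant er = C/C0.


er = 1133 / 32.8 = 34.54

34.54


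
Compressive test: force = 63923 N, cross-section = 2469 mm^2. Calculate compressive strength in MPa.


CS = 63923 / 2469 = 25.9 MPa

25.9


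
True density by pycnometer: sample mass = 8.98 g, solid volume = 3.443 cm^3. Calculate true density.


TD = 8.98 / 3.443 = 2.608 g/cm^3

2.608


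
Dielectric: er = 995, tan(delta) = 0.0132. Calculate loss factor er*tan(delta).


Loss = 995 * 0.0132 = 13.134

13.134


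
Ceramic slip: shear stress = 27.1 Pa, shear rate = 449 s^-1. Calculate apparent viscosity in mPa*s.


eta = tau/gamma * 1000 = 27.1/449 * 1000 = 60.4 mPa*s

60.4


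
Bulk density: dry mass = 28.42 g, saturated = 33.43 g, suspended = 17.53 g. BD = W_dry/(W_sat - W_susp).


BD = 28.42 / (33.43 - 17.53) = 28.42 / 15.9 = 1.787 g/cm^3

1.787


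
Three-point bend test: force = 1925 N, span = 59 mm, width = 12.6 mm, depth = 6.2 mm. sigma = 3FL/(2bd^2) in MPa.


sigma = 3*1925*59/(2*12.6*6.2^2) = 351.7 MPa

351.7


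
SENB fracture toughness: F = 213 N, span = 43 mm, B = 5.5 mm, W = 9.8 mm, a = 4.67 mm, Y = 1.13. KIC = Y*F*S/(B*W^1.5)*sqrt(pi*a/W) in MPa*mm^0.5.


KIC = 1.13*213*43/(5.5*9.8^1.5)*sqrt(pi*4.67/9.8) = 75.05

75.05


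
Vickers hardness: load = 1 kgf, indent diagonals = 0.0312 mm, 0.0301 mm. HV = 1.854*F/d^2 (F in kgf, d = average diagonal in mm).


d_avg = (0.0312+0.0301)/2 = 0.03065 mm
HV = 1.854*1/0.03065^2 = 1974

1974


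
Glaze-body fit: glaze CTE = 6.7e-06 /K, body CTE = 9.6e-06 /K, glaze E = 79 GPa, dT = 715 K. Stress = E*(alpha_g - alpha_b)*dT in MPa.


Stress = 79*1000*(6.7e-06 - 9.6e-06)*715 = -163.8 MPa

-163.8


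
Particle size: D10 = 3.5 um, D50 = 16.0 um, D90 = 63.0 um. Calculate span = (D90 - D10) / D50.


Span = (63.0 - 3.5) / 16.0 = 59.5 / 16.0 = 3.719

3.719


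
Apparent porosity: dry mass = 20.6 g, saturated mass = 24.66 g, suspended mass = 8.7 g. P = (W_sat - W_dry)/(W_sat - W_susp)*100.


P = (24.66 - 20.6) / (24.66 - 8.7) * 100 = 4.06 / 15.96 * 100 = 25.4%

25.4


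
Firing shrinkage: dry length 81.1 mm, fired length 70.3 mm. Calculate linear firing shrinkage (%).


FS = (81.1 - 70.3) / 81.1 * 100 = 13.32%

13.32


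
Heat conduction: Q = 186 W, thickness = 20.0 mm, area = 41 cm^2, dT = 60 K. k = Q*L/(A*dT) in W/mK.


k = 186*20.0/1000/(41/10000*60) = 15.12 W/mK

15.12


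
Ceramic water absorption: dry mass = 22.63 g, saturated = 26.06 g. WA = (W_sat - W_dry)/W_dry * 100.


WA = (26.06 - 22.63) / 22.63 * 100 = 15.16%

15.16


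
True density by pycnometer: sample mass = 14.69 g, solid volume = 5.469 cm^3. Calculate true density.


TD = 14.69 / 5.469 = 2.686 g/cm^3

2.686


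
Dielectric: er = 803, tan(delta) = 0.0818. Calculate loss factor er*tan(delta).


Loss = 803 * 0.0818 = 65.685

65.685


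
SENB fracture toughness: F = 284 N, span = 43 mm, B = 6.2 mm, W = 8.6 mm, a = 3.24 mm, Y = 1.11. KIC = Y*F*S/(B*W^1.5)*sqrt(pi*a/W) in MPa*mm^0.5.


KIC = 1.11*284*43/(6.2*8.6^1.5)*sqrt(pi*3.24/8.6) = 94.31

94.31


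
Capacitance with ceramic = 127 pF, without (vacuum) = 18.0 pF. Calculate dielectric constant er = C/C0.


er = 127 / 18.0 = 7.06

7.06


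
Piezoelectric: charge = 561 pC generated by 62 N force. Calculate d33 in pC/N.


d33 = 561 / 62 = 9.0 pC/N

9.0


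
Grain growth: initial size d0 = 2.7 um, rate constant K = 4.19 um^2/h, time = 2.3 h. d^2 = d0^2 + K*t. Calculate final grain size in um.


d^2 = 2.7^2 + 4.19*2.3 = 16.927
d = sqrt(16.927) = 4.11 um

4.11


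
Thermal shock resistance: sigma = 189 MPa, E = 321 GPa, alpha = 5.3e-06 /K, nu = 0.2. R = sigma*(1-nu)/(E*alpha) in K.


R = 189*(1-0.2)/(321*1000*5.3e-06) = 89 K

89


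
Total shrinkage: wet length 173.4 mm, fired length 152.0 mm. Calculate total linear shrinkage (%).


TS = (173.4 - 152.0) / 173.4 * 100 = 12.34%

12.34


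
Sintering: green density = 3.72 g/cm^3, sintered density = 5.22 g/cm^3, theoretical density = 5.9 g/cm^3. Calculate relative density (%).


Relative = 5.22 / 5.9 * 100 = 88.5%

88.5


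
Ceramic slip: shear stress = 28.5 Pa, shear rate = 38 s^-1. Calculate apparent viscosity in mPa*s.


eta = tau/gamma * 1000 = 28.5/38 * 1000 = 750.0 mPa*s

750.0


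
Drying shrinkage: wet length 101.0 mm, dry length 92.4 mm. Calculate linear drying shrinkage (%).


DS = (101.0 - 92.4) / 101.0 * 100 = 8.51%

8.51


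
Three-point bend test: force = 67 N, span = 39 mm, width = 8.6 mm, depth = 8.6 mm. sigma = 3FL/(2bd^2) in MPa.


sigma = 3*67*39/(2*8.6*8.6^2) = 6.2 MPa

6.2


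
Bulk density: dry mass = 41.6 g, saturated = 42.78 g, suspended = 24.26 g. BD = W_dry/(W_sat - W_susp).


BD = 41.6 / (42.78 - 24.26) = 41.6 / 18.52 = 2.246 g/cm^3

2.246


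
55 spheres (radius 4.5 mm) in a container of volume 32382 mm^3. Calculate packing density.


V_sphere = 4/3*pi*4.5^3 = 381.7035 mm^3
Total V = 55*381.7035 = 20993.6925 mm^3
PD = 20993.6925 / 32382 = 0.648

0.648


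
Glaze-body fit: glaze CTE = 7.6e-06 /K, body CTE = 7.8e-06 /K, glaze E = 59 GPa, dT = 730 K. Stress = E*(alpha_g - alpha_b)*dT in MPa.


Stress = 59*1000*(7.6e-06 - 7.8e-06)*730 = -8.6 MPa

-8.6


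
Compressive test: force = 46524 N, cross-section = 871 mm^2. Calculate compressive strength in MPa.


CS = 46524 / 871 = 53.4 MPa

53.4


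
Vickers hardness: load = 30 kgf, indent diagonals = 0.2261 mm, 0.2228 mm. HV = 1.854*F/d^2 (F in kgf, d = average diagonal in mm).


d_avg = (0.2261+0.2228)/2 = 0.22445 mm
HV = 1.854*30/0.22445^2 = 1104

1104


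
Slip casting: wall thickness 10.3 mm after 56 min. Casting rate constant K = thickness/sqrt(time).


K = 10.3 / sqrt(56) = 10.3 / 7.4833 = 1.376 mm/min^0.5

1.376
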